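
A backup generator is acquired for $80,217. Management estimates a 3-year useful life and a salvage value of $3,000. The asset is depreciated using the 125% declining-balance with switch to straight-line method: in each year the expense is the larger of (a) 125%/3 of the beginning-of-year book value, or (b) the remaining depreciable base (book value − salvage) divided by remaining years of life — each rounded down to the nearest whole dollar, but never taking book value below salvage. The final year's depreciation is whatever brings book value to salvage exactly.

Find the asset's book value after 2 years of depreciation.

$24,897

Depreciable base = $80,217 − $3,000 = $77,217.
Year 1: DB = ⌊$80,217 × 125%/3⌋ = $33,423; SL = ⌊$77,217/3⌋ = $25,739 → take DB $33,423. Book value $46,794.
Year 2: DB = ⌊$46,794 × 125%/3⌋ = $19,497; SL = ⌊$43,794/2⌋ = $21,897 → take SL $21,897. Book value $24,897.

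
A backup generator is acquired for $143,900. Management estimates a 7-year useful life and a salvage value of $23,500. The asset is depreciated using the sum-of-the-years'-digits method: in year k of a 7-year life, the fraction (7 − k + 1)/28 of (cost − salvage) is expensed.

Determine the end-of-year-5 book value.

Depreciable base = $143,900 − $23,500 = $120,400.
Sum of the years' digits = 7+6+5+4+3+2+1 = 28.
Year 1: $120,400 × 7/28 = $30,100. Book value $113,800.
Year 2: $120,400 × 6/28 = $25,800. Book value $88,000.
Year 3: $120,400 × 5/28 = $21,500. Book value $66,500.
Year 4: $120,400 × 4/28 = $17,200. Book value $49,300.
Year 5: $120,400 × 3/28 = $12,900. Book value $36,400.

$36,400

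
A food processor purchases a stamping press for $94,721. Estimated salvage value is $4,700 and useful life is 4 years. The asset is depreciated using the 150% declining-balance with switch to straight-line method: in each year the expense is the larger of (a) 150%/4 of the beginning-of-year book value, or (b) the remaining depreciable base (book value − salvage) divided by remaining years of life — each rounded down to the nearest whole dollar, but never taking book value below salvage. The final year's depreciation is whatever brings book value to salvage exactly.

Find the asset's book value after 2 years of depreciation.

$37,001

Depreciable base = $94,721 − $4,700 = $90,021.
Year 1: DB = ⌊$94,721 × 150%/4⌋ = $35,520; SL = ⌊$90,021/4⌋ = $22,505 → take DB $35,520. Book value $59,201.
Year 2: DB = ⌊$59,201 × 150%/4⌋ = $22,200; SL = ⌊$54,501/3⌋ = $18,167 → take DB $22,200. Book value $37,001.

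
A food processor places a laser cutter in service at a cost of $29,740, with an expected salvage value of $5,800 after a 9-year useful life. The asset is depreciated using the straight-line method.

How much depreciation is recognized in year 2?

$2,660

Depreciable base = $29,740 − $5,800 = $23,940.
Annual expense = $23,940 / 9 = $2,660.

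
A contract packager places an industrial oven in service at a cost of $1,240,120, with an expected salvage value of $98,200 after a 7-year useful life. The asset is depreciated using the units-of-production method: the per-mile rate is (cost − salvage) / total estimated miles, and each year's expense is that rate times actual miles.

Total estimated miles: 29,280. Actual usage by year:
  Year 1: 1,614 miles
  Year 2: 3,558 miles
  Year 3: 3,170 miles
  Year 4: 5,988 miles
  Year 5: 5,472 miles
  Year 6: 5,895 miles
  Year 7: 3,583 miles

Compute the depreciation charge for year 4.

$233,532

Depreciable base = $1,240,120 − $98,200 = $1,141,920.
Rate = $1,141,920 / 29,280 miles = $39 per mile.
Year 1: 1,614 × $39 = $62,946. Book value $1,177,174.
Year 2: 3,558 × $39 = $138,762. Book value $1,038,412.
Year 3: 3,170 × $39 = $123,630. Book value $914,782.
Year 4: 5,988 × $39 = $233,532. Book value $681,250.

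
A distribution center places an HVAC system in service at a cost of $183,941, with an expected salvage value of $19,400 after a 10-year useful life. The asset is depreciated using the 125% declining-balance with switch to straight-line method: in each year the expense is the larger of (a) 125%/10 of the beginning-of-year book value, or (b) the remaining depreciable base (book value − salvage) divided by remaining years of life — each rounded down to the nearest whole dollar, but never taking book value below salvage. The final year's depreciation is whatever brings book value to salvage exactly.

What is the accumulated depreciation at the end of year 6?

Depreciable base = $183,941 − $19,400 = $164,541.
Year 1: DB = ⌊$183,941 × 125%/10⌋ = $22,992; SL = ⌊$164,541/10⌋ = $16,454 → take DB $22,992. Book value $160,949.
Year 2: DB = ⌊$160,949 × 125%/10⌋ = $20,118; SL = ⌊$141,549/9⌋ = $15,727 → take DB $20,118. Book value $140,831.
Year 3: DB = ⌊$140,831 × 125%/10⌋ = $17,603; SL = ⌊$121,431/8⌋ = $15,178 → take DB $17,603. Book value $123,228.
Year 4: DB = ⌊$123,228 × 125%/10⌋ = $15,403; SL = ⌊$103,828/7⌋ = $14,832 → take DB $15,403. Book value $107,825.
Year 5: DB = ⌊$107,825 × 125%/10⌋ = $13,478; SL = ⌊$88,425/6⌋ = $14,737 → take SL $14,737. Book value $93,088.
Year 6: DB = ⌊$93,088 × 125%/10⌋ = $11,636; SL = ⌊$73,688/5⌋ = $14,737 → take SL $14,737. Book value $78,351.
Accumulated through year 6 = $183,941 − $78,351 = $105,590.

$105,590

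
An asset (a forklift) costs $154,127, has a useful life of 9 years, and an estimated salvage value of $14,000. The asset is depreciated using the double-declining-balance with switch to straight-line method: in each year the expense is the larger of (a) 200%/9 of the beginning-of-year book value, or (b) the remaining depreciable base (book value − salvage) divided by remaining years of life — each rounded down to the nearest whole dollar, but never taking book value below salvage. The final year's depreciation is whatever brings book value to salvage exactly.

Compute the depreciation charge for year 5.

$12,534

Depreciable base = $154,127 − $14,000 = $140,127.
Year 1: DB = ⌊$154,127 × 200%/9⌋ = $34,250; SL = ⌊$140,127/9⌋ = $15,569 → take DB $34,250. Book value $119,877.
Year 2: DB = ⌊$119,877 × 200%/9⌋ = $26,639; SL = ⌊$105,877/8⌋ = $13,234 → take DB $26,639. Book value $93,238.
Year 3: DB = ⌊$93,238 × 200%/9⌋ = $20,719; SL = ⌊$79,238/7⌋ = $11,319 → take DB $20,719. Book value $72,519.
Year 4: DB = ⌊$72,519 × 200%/9⌋ = $16,115; SL = ⌊$58,519/6⌋ = $9,753 → take DB $16,115. Book value $56,404.
Year 5: DB = ⌊$56,404 × 200%/9⌋ = $12,534; SL = ⌊$42,404/5⌋ = $8,480 → take DB $12,534. Book value $43,870.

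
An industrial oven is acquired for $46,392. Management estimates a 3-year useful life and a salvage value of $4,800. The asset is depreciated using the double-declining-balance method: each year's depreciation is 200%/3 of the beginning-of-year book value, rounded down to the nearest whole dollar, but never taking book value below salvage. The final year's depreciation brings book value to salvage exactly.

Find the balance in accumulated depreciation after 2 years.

Depreciable base = $46,392 − $4,800 = $41,592.
Year 1: ⌊$46,392 × 200%/3⌋ = $30,928. Book value $15,464.
Year 2: ⌊$15,464 × 200%/3⌋ = $10,309. Book value $5,155.
Accumulated through year 2 = $46,392 − $5,155 = $41,237.

$41,237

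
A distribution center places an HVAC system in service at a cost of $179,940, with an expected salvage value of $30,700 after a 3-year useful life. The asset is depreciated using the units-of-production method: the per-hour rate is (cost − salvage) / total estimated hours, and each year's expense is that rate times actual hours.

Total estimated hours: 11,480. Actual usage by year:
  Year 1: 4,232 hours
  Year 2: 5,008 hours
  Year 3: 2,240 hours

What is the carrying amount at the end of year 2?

Depreciable base = $179,940 − $30,700 = $149,240.
Rate = $149,240 / 11,480 hours = $13 per hour.
Year 1: 4,232 × $13 = $55,016. Book value $124,924.
Year 2: 5,008 × $13 = $65,104. Book value $59,820.

$59,820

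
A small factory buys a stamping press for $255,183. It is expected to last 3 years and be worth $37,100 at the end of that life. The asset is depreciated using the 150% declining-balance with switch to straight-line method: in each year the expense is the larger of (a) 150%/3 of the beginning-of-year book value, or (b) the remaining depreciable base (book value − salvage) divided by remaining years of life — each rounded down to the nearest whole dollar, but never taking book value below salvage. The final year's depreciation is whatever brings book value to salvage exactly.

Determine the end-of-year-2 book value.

$63,796

Depreciable base = $255,183 − $37,100 = $218,083.
Year 1: DB = ⌊$255,183 × 150%/3⌋ = $127,591; SL = ⌊$218,083/3⌋ = $72,694 → take DB $127,591. Book value $127,592.
Year 2: DB = ⌊$127,592 × 150%/3⌋ = $63,796; SL = ⌊$90,492/2⌋ = $45,246 → take DB $63,796. Book value $63,796.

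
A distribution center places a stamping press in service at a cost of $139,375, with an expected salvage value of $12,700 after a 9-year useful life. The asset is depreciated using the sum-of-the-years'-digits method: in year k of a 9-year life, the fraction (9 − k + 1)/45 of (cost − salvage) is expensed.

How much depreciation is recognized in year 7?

Depreciable base = $139,375 − $12,700 = $126,675.
Sum of the years' digits = 9+8+7+6+5+4+3+2+1 = 45.
Year 1: $126,675 × 9/45 = $25,335. Book value $114,040.
Year 2: $126,675 × 8/45 = $22,520. Book value $91,520.
Year 3: $126,675 × 7/45 = $19,705. Book value $71,815.
Year 4: $126,675 × 6/45 = $16,890. Book value $54,925.
Year 5: $126,675 × 5/45 = $14,075. Book value $40,850.
Year 6: $126,675 × 4/45 = $11,260. Book value $29,590.
Year 7: $126,675 × 3/45 = $8,445. Book value $21,145.

$8,445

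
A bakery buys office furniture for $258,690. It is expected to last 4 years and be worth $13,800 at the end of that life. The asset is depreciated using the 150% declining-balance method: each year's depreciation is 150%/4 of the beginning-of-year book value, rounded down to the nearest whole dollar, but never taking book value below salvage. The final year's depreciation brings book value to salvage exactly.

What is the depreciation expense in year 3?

$37,894

Depreciable base = $258,690 − $13,800 = $244,890.
Year 1: ⌊$258,690 × 150%/4⌋ = $97,008. Book value $161,682.
Year 2: ⌊$161,682 × 150%/4⌋ = $60,630. Book value $101,052.
Year 3: ⌊$101,052 × 150%/4⌋ = $37,894. Book value $63,158.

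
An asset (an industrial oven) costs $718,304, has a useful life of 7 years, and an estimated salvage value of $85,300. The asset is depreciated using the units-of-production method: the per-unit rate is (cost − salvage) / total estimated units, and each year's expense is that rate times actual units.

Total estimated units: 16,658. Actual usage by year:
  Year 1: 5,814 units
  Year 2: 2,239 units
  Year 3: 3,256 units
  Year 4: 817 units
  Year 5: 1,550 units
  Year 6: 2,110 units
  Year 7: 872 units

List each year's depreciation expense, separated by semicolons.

$220,932; $85,082; $123,728; $31,046; $58,900; $80,180; $33,136

Depreciable base = $718,304 − $85,300 = $633,004.
Rate = $633,004 / 16,658 units = $38 per unit.
Year 1: 5,814 × $38 = $220,932. Book value $497,372.
Year 2: 2,239 × $38 = $85,082. Book value $412,290.
Year 3: 3,256 × $38 = $123,728. Book value $288,562.
Year 4: 817 × $38 = $31,046. Book value $257,516.
Year 5: 1,550 × $38 = $58,900. Book value $198,616.
Year 6: 2,110 × $38 = $80,180. Book value $118,436.
Year 7: 872 × $38 = $33,136. Book value $85,300.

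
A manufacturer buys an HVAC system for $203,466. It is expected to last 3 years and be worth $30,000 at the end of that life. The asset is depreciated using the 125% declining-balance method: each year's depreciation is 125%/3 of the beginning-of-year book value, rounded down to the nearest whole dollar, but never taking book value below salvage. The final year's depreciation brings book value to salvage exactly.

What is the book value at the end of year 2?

Depreciable base = $203,466 − $30,000 = $173,466.
Year 1: ⌊$203,466 × 125%/3⌋ = $84,777. Book value $118,689.
Year 2: ⌊$118,689 × 125%/3⌋ = $49,453. Book value $69,236.

$69,236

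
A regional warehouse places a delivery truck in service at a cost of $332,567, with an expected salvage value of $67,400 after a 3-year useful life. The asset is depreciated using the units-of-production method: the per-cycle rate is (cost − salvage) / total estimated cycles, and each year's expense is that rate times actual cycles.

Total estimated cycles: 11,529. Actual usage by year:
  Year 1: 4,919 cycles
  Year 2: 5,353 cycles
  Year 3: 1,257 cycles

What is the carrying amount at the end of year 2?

$96,311

Depreciable base = $332,567 − $67,400 = $265,167.
Rate = $265,167 / 11,529 cycles = $23 per cycle.
Year 1: 4,919 × $23 = $113,137. Book value $219,430.
Year 2: 5,353 × $23 = $123,119. Book value $96,311.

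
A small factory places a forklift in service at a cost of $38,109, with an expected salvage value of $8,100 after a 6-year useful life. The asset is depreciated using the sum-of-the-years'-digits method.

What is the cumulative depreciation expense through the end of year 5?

Depreciable base = $38,109 − $8,100 = $30,009.
Sum of the years' digits = 6+5+4+3+2+1 = 21.
Year 1: $30,009 × 6/21 = $8,574. Book value $29,535.
Year 2: $30,009 × 5/21 = $7,145. Book value $22,390.
Year 3: $30,009 × 4/21 = $5,716. Book value $16,674.
Year 4: $30,009 × 3/21 = $4,287. Book value $12,387.
Year 5: $30,009 × 2/21 = $2,858. Book value $9,529.
Accumulated through year 5 = $38,109 − $9,529 = $28,580.

$28,580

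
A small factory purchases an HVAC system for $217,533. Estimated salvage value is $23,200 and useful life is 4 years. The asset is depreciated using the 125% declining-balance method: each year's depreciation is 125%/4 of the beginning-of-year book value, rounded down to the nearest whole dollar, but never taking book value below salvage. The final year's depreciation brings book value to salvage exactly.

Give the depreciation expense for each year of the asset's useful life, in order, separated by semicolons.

Depreciable base = $217,533 − $23,200 = $194,333.
Year 1: ⌊$217,533 × 125%/4⌋ = $67,979. Book value $149,554.
Year 2: ⌊$149,554 × 125%/4⌋ = $46,735. Book value $102,819.
Year 3: ⌊$102,819 × 125%/4⌋ = $32,130. Book value $70,689.
Year 4 (final): $70,689 − $23,200 = $47,489. Book value $23,200.

$67,979; $46,735; $32,130; $47,489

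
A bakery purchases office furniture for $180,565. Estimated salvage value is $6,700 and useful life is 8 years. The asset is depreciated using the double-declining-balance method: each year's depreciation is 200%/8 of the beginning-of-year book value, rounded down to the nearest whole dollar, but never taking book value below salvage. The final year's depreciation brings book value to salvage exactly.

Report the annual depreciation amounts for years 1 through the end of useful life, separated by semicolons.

$45,141; $33,856; $25,392; $19,044; $14,283; $10,712; $8,034; $17,403

Depreciable base = $180,565 − $6,700 = $173,865.
Year 1: ⌊$180,565 × 200%/8⌋ = $45,141. Book value $135,424.
Year 2: ⌊$135,424 × 200%/8⌋ = $33,856. Book value $101,568.
Year 3: ⌊$101,568 × 200%/8⌋ = $25,392. Book value $76,176.
Year 4: ⌊$76,176 × 200%/8⌋ = $19,044. Book value $57,132.
Year 5: ⌊$57,132 × 200%/8⌋ = $14,283. Book value $42,849.
Year 6: ⌊$42,849 × 200%/8⌋ = $10,712. Book value $32,137.
Year 7: ⌊$32,137 × 200%/8⌋ = $8,034. Book value $24,103.
Year 8 (final): $24,103 − $6,700 = $17,403. Book value $6,700.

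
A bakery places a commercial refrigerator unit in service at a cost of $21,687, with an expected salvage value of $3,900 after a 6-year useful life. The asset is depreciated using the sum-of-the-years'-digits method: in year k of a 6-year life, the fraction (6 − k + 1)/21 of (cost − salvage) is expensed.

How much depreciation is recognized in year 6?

Depreciable base = $21,687 − $3,900 = $17,787.
Sum of the years' digits = 6+5+4+3+2+1 = 21.
Year 1: $17,787 × 6/21 = $5,082. Book value $16,605.
Year 2: $17,787 × 5/21 = $4,235. Book value $12,370.
Year 3: $17,787 × 4/21 = $3,388. Book value $8,982.
Year 4: $17,787 × 3/21 = $2,541. Book value $6,441.
Year 5: $17,787 × 2/21 = $1,694. Book value $4,747.
Year 6: $17,787 × 1/21 = $847. Book value $3,900.

$847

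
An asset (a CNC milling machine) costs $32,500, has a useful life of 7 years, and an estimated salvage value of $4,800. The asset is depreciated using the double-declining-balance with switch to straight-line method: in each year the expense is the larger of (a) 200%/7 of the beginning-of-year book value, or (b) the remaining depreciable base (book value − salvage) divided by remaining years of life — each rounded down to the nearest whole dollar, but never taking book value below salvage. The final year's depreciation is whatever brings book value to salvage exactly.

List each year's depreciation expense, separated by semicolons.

Depreciable base = $32,500 − $4,800 = $27,700.
Year 1: DB = ⌊$32,500 × 200%/7⌋ = $9,285; SL = ⌊$27,700/7⌋ = $3,957 → take DB $9,285. Book value $23,215.
Year 2: DB = ⌊$23,215 × 200%/7⌋ = $6,632; SL = ⌊$18,415/6⌋ = $3,069 → take DB $6,632. Book value $16,583.
Year 3: DB = ⌊$16,583 × 200%/7⌋ = $4,738; SL = ⌊$11,783/5⌋ = $2,356 → take DB $4,738. Book value $11,845.
Year 4: DB = ⌊$11,845 × 200%/7⌋ = $3,384; SL = ⌊$7,045/4⌋ = $1,761 → take DB $3,384. Book value $8,461.
Year 5: DB = ⌊$8,461 × 200%/7⌋ = $2,417; SL = ⌊$3,661/3⌋ = $1,220 → take DB $2,417. Book value $6,044.
Year 6: DB = ⌊$6,044 × 200%/7⌋ = $1,726; SL = ⌊$1,244/2⌋ = $622 → take DB $1,726, capped at $1,244. Book value $4,800.
Year 7 (final): $4,800 − $4,800 = $0. Book value $4,800.

$9,285; $6,632; $4,738; $3,384; $2,417; $1,244; $0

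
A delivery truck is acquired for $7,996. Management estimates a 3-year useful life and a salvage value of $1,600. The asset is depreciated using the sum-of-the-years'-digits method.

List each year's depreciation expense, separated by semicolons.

Depreciable base = $7,996 − $1,600 = $6,396.
Sum of the years' digits = 3+2+1 = 6.
Year 1: $6,396 × 3/6 = $3,198. Book value $4,798.
Year 2: $6,396 × 2/6 = $2,132. Book value $2,666.
Year 3: $6,396 × 1/6 = $1,066. Book value $1,600.

$3,198; $2,132; $1,066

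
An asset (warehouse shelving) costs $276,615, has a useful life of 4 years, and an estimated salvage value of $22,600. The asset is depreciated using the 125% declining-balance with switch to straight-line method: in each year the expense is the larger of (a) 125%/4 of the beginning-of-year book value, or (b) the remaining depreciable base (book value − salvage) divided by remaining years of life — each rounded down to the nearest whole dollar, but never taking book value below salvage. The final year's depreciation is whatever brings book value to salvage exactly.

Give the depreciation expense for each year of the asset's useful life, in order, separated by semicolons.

Depreciable base = $276,615 − $22,600 = $254,015.
Year 1: DB = ⌊$276,615 × 125%/4⌋ = $86,442; SL = ⌊$254,015/4⌋ = $63,503 → take DB $86,442. Book value $190,173.
Year 2: DB = ⌊$190,173 × 125%/4⌋ = $59,429; SL = ⌊$167,573/3⌋ = $55,857 → take DB $59,429. Book value $130,744.
Year 3: DB = ⌊$130,744 × 125%/4⌋ = $40,857; SL = ⌊$108,144/2⌋ = $54,072 → take SL $54,072. Book value $76,672.
Year 4 (final): $76,672 − $22,600 = $54,072. Book value $22,600.

$86,442; $59,429; $54,072; $54,072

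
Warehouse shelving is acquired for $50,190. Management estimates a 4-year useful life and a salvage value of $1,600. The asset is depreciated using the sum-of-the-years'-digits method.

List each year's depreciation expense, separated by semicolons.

Depreciable base = $50,190 − $1,600 = $48,590.
Sum of the years' digits = 4+3+2+1 = 10.
Year 1: $48,590 × 4/10 = $19,436. Book value $30,754.
Year 2: $48,590 × 3/10 = $14,577. Book value $16,177.
Year 3: $48,590 × 2/10 = $9,718. Book value $6,459.
Year 4: $48,590 × 1/10 = $4,859. Book value $1,600.

$19,436; $14,577; $9,718; $4,859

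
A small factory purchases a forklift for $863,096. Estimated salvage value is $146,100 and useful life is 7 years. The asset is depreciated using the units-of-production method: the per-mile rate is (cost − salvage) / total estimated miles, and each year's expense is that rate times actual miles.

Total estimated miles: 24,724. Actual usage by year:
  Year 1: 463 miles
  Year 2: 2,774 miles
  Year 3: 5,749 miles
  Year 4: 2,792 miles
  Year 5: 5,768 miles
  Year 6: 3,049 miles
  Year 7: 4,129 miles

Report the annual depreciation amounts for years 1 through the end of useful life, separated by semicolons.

$13,427; $80,446; $166,721; $80,968; $167,272; $88,421; $119,741

Depreciable base = $863,096 − $146,100 = $716,996.
Rate = $716,996 / 24,724 miles = $29 per mile.
Year 1: 463 × $29 = $13,427. Book value $849,669.
Year 2: 2,774 × $29 = $80,446. Book value $769,223.
Year 3: 5,749 × $29 = $166,721. Book value $602,502.
Year 4: 2,792 × $29 = $80,968. Book value $521,534.
Year 5: 5,768 × $29 = $167,272. Book value $354,262.
Year 6: 3,049 × $29 = $88,421. Book value $265,841.
Year 7: 4,129 × $29 = $119,741. Book value $146,100.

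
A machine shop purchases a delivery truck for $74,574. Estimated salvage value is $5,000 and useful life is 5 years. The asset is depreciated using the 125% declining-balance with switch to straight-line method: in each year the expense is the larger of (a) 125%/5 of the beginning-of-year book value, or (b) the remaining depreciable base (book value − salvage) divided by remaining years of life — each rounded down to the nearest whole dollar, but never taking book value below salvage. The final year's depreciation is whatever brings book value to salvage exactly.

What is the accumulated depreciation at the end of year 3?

$44,941

Depreciable base = $74,574 − $5,000 = $69,574.
Year 1: DB = ⌊$74,574 × 125%/5⌋ = $18,643; SL = ⌊$69,574/5⌋ = $13,914 → take DB $18,643. Book value $55,931.
Year 2: DB = ⌊$55,931 × 125%/5⌋ = $13,982; SL = ⌊$50,931/4⌋ = $12,732 → take DB $13,982. Book value $41,949.
Year 3: DB = ⌊$41,949 × 125%/5⌋ = $10,487; SL = ⌊$36,949/3⌋ = $12,316 → take SL $12,316. Book value $29,633.
Accumulated through year 3 = $74,574 − $29,633 = $44,941.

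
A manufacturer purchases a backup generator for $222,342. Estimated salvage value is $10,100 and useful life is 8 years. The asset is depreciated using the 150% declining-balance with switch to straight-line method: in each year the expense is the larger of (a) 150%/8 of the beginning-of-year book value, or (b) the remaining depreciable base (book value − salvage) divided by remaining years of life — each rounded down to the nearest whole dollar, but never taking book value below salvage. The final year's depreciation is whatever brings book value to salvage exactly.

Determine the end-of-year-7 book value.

$31,800

Depreciable base = $222,342 − $10,100 = $212,242.
Year 1: DB = ⌊$222,342 × 150%/8⌋ = $41,689; SL = ⌊$212,242/8⌋ = $26,530 → take DB $41,689. Book value $180,653.
Year 2: DB = ⌊$180,653 × 150%/8⌋ = $33,872; SL = ⌊$170,553/7⌋ = $24,364 → take DB $33,872. Book value $146,781.
Year 3: DB = ⌊$146,781 × 150%/8⌋ = $27,521; SL = ⌊$136,681/6⌋ = $22,780 → take DB $27,521. Book value $119,260.
Year 4: DB = ⌊$119,260 × 150%/8⌋ = $22,361; SL = ⌊$109,160/5⌋ = $21,832 → take DB $22,361. Book value $96,899.
Year 5: DB = ⌊$96,899 × 150%/8⌋ = $18,168; SL = ⌊$86,799/4⌋ = $21,699 → take SL $21,699. Book value $75,200.
Year 6: DB = ⌊$75,200 × 150%/8⌋ = $14,100; SL = ⌊$65,100/3⌋ = $21,700 → take SL $21,700. Book value $53,500.
Year 7: DB = ⌊$53,500 × 150%/8⌋ = $10,031; SL = ⌊$43,400/2⌋ = $21,700 → take SL $21,700. Book value $31,800.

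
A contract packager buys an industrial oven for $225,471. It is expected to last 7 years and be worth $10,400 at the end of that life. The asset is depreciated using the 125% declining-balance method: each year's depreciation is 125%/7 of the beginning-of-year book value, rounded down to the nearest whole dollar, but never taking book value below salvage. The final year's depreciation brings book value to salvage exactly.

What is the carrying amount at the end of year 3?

Depreciable base = $225,471 − $10,400 = $215,071.
Year 1: ⌊$225,471 × 125%/7⌋ = $40,262. Book value $185,209.
Year 2: ⌊$185,209 × 125%/7⌋ = $33,073. Book value $152,136.
Year 3: ⌊$152,136 × 125%/7⌋ = $27,167. Book value $124,969.

$124,969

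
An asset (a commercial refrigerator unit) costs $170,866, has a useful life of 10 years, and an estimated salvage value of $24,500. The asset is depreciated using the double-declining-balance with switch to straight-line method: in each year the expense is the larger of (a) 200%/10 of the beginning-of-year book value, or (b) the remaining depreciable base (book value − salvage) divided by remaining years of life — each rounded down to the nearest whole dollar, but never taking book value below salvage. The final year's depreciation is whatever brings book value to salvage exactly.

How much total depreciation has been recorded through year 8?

$142,198

Depreciable base = $170,866 − $24,500 = $146,366.
Year 1: DB = ⌊$170,866 × 200%/10⌋ = $34,173; SL = ⌊$146,366/10⌋ = $14,636 → take DB $34,173. Book value $136,693.
Year 2: DB = ⌊$136,693 × 200%/10⌋ = $27,338; SL = ⌊$112,193/9⌋ = $12,465 → take DB $27,338. Book value $109,355.
Year 3: DB = ⌊$109,355 × 200%/10⌋ = $21,871; SL = ⌊$84,855/8⌋ = $10,606 → take DB $21,871. Book value $87,484.
Year 4: DB = ⌊$87,484 × 200%/10⌋ = $17,496; SL = ⌊$62,984/7⌋ = $8,997 → take DB $17,496. Book value $69,988.
Year 5: DB = ⌊$69,988 × 200%/10⌋ = $13,997; SL = ⌊$45,488/6⌋ = $7,581 → take DB $13,997. Book value $55,991.
Year 6: DB = ⌊$55,991 × 200%/10⌋ = $11,198; SL = ⌊$31,491/5⌋ = $6,298 → take DB $11,198. Book value $44,793.
Year 7: DB = ⌊$44,793 × 200%/10⌋ = $8,958; SL = ⌊$20,293/4⌋ = $5,073 → take DB $8,958. Book value $35,835.
Year 8: DB = ⌊$35,835 × 200%/10⌋ = $7,167; SL = ⌊$11,335/3⌋ = $3,778 → take DB $7,167. Book value $28,668.
Accumulated through year 8 = $170,866 − $28,668 = $142,198.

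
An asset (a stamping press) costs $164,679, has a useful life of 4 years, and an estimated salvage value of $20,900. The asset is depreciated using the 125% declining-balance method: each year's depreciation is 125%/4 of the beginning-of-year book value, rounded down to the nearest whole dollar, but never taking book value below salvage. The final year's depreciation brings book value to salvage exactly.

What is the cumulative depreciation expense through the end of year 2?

$86,842

Depreciable base = $164,679 − $20,900 = $143,779.
Year 1: ⌊$164,679 × 125%/4⌋ = $51,462. Book value $113,217.
Year 2: ⌊$113,217 × 125%/4⌋ = $35,380. Book value $77,837.
Accumulated through year 2 = $164,679 − $77,837 = $86,842.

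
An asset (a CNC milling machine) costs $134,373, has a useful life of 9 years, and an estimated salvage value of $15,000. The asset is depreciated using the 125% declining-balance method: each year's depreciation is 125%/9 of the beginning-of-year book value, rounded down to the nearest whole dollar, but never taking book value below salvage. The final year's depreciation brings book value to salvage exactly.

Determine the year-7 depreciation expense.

Depreciable base = $134,373 − $15,000 = $119,373.
Year 1: ⌊$134,373 × 125%/9⌋ = $18,662. Book value $115,711.
Year 2: ⌊$115,711 × 125%/9⌋ = $16,070. Book value $99,641.
Year 3: ⌊$99,641 × 125%/9⌋ = $13,839. Book value $85,802.
Year 4: ⌊$85,802 × 125%/9⌋ = $11,916. Book value $73,886.
Year 5: ⌊$73,886 × 125%/9⌋ = $10,261. Book value $63,625.
Year 6: ⌊$63,625 × 125%/9⌋ = $8,836. Book value $54,789.
Year 7: ⌊$54,789 × 125%/9⌋ = $7,609. Book value $47,180.

$7,609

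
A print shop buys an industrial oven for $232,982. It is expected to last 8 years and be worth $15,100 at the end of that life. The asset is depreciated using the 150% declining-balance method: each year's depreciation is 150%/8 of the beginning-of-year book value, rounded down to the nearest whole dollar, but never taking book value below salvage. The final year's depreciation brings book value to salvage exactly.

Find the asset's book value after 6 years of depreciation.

$67,030

Depreciable base = $232,982 − $15,100 = $217,882.
Year 1: ⌊$232,982 × 150%/8⌋ = $43,684. Book value $189,298.
Year 2: ⌊$189,298 × 150%/8⌋ = $35,493. Book value $153,805.
Year 3: ⌊$153,805 × 150%/8⌋ = $28,838. Book value $124,967.
Year 4: ⌊$124,967 × 150%/8⌋ = $23,431. Book value $101,536.
Year 5: ⌊$101,536 × 150%/8⌋ = $19,038. Book value $82,498.
Year 6: ⌊$82,498 × 150%/8⌋ = $15,468. Book value $67,030.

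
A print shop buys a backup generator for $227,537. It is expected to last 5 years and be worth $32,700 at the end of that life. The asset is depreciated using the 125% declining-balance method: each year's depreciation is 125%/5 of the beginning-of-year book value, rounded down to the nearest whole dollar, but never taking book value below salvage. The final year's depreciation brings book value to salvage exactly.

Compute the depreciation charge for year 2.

$42,663

Depreciable base = $227,537 − $32,700 = $194,837.
Year 1: ⌊$227,537 × 125%/5⌋ = $56,884. Book value $170,653.
Year 2: ⌊$170,653 × 125%/5⌋ = $42,663. Book value $127,990.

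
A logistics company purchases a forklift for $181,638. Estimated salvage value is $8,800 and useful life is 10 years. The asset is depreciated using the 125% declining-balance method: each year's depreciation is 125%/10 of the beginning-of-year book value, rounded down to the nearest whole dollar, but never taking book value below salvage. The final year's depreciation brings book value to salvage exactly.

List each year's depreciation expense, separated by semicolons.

$22,704; $19,866; $17,383; $15,210; $13,309; $11,645; $10,190; $8,916; $7,801; $45,814

Depreciable base = $181,638 − $8,800 = $172,838.
Year 1: ⌊$181,638 × 125%/10⌋ = $22,704. Book value $158,934.
Year 2: ⌊$158,934 × 125%/10⌋ = $19,866. Book value $139,068.
Year 3: ⌊$139,068 × 125%/10⌋ = $17,383. Book value $121,685.
Year 4: ⌊$121,685 × 125%/10⌋ = $15,210. Book value $106,475.
Year 5: ⌊$106,475 × 125%/10⌋ = $13,309. Book value $93,166.
Year 6: ⌊$93,166 × 125%/10⌋ = $11,645. Book value $81,521.
Year 7: ⌊$81,521 × 125%/10⌋ = $10,190. Book value $71,331.
Year 8: ⌊$71,331 × 125%/10⌋ = $8,916. Book value $62,415.
Year 9: ⌊$62,415 × 125%/10⌋ = $7,801. Book value $54,614.
Year 10 (final): $54,614 − $8,800 = $45,814. Book value $8,800.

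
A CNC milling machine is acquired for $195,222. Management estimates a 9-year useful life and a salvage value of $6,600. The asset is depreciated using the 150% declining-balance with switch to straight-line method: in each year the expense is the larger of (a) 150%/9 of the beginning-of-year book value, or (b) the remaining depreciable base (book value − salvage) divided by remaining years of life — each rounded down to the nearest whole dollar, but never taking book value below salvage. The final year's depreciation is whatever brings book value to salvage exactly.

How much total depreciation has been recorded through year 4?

$101,075

Depreciable base = $195,222 − $6,600 = $188,622.
Year 1: DB = ⌊$195,222 × 150%/9⌋ = $32,537; SL = ⌊$188,622/9⌋ = $20,958 → take DB $32,537. Book value $162,685.
Year 2: DB = ⌊$162,685 × 150%/9⌋ = $27,114; SL = ⌊$156,085/8⌋ = $19,510 → take DB $27,114. Book value $135,571.
Year 3: DB = ⌊$135,571 × 150%/9⌋ = $22,595; SL = ⌊$128,971/7⌋ = $18,424 → take DB $22,595. Book value $112,976.
Year 4: DB = ⌊$112,976 × 150%/9⌋ = $18,829; SL = ⌊$106,376/6⌋ = $17,729 → take DB $18,829. Book value $94,147.
Accumulated through year 4 = $195,222 − $94,147 = $101,075.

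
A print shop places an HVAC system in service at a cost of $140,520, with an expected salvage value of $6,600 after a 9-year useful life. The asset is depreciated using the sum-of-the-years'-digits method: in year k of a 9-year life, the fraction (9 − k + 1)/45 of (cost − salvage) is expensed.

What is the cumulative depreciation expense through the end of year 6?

Depreciable base = $140,520 − $6,600 = $133,920.
Sum of the years' digits = 9+8+7+6+5+4+3+2+1 = 45.
Year 1: $133,920 × 9/45 = $26,784. Book value $113,736.
Year 2: $133,920 × 8/45 = $23,808. Book value $89,928.
Year 3: $133,920 × 7/45 = $20,832. Book value $69,096.
Year 4: $133,920 × 6/45 = $17,856. Book value $51,240.
Year 5: $133,920 × 5/45 = $14,880. Book value $36,360.
Year 6: $133,920 × 4/45 = $11,904. Book value $24,456.
Accumulated through year 6 = $140,520 − $24,456 = $116,064.

$116,064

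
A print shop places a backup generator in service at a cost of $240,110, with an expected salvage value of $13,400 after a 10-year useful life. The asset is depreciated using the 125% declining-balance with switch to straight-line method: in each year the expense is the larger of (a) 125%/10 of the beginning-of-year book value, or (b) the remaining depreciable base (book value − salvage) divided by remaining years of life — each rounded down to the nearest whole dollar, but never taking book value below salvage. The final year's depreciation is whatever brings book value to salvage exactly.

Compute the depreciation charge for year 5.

Depreciable base = $240,110 − $13,400 = $226,710.
Year 1: DB = ⌊$240,110 × 125%/10⌋ = $30,013; SL = ⌊$226,710/10⌋ = $22,671 → take DB $30,013. Book value $210,097.
Year 2: DB = ⌊$210,097 × 125%/10⌋ = $26,262; SL = ⌊$196,697/9⌋ = $21,855 → take DB $26,262. Book value $183,835.
Year 3: DB = ⌊$183,835 × 125%/10⌋ = $22,979; SL = ⌊$170,435/8⌋ = $21,304 → take DB $22,979. Book value $160,856.
Year 4: DB = ⌊$160,856 × 125%/10⌋ = $20,107; SL = ⌊$147,456/7⌋ = $21,065 → take SL $21,065. Book value $139,791.
Year 5: DB = ⌊$139,791 × 125%/10⌋ = $17,473; SL = ⌊$126,391/6⌋ = $21,065 → take SL $21,065. Book value $118,726.

$21,065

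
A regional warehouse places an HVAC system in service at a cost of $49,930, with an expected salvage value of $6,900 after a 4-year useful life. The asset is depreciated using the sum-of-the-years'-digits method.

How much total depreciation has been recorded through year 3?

$38,727

Depreciable base = $49,930 − $6,900 = $43,030.
Sum of the years' digits = 4+3+2+1 = 10.
Year 1: $43,030 × 4/10 = $17,212. Book value $32,718.
Year 2: $43,030 × 3/10 = $12,909. Book value $19,809.
Year 3: $43,030 × 2/10 = $8,606. Book value $11,203.
Accumulated through year 3 = $49,930 − $11,203 = $38,727.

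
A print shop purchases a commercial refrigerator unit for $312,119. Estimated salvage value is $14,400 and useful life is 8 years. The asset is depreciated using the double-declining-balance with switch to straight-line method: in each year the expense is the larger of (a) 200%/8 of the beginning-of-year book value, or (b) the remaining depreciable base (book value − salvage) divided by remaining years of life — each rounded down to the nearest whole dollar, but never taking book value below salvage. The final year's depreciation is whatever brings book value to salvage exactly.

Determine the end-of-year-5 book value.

$74,068

Depreciable base = $312,119 − $14,400 = $297,719.
Year 1: DB = ⌊$312,119 × 200%/8⌋ = $78,029; SL = ⌊$297,719/8⌋ = $37,214 → take DB $78,029. Book value $234,090.
Year 2: DB = ⌊$234,090 × 200%/8⌋ = $58,522; SL = ⌊$219,690/7⌋ = $31,384 → take DB $58,522. Book value $175,568.
Year 3: DB = ⌊$175,568 × 200%/8⌋ = $43,892; SL = ⌊$161,168/6⌋ = $26,861 → take DB $43,892. Book value $131,676.
Year 4: DB = ⌊$131,676 × 200%/8⌋ = $32,919; SL = ⌊$117,276/5⌋ = $23,455 → take DB $32,919. Book value $98,757.
Year 5: DB = ⌊$98,757 × 200%/8⌋ = $24,689; SL = ⌊$84,357/4⌋ = $21,089 → take DB $24,689. Book value $74,068.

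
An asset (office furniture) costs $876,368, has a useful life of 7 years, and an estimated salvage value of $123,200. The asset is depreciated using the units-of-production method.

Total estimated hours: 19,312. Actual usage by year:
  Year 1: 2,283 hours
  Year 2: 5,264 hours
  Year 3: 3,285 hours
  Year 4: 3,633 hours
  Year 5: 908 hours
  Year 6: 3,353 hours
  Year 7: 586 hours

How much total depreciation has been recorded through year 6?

Depreciable base = $876,368 − $123,200 = $753,168.
Rate = $753,168 / 19,312 hours = $39 per hour.
Year 1: 2,283 × $39 = $89,037. Book value $787,331.
Year 2: 5,264 × $39 = $205,296. Book value $582,035.
Year 3: 3,285 × $39 = $128,115. Book value $453,920.
Year 4: 3,633 × $39 = $141,687. Book value $312,233.
Year 5: 908 × $39 = $35,412. Book value $276,821.
Year 6: 3,353 × $39 = $130,767. Book value $146,054.
Accumulated through year 6 = $876,368 − $146,054 = $730,314.

$730,314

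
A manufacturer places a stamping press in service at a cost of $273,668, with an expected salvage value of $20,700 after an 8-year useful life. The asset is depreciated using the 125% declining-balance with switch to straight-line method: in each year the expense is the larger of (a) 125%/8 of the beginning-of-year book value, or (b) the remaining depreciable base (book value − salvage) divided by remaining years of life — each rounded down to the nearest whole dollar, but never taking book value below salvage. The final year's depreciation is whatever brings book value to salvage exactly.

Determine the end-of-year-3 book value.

$164,387

Depreciable base = $273,668 − $20,700 = $252,968.
Year 1: DB = ⌊$273,668 × 125%/8⌋ = $42,760; SL = ⌊$252,968/8⌋ = $31,621 → take DB $42,760. Book value $230,908.
Year 2: DB = ⌊$230,908 × 125%/8⌋ = $36,079; SL = ⌊$210,208/7⌋ = $30,029 → take DB $36,079. Book value $194,829.
Year 3: DB = ⌊$194,829 × 125%/8⌋ = $30,442; SL = ⌊$174,129/6⌋ = $29,021 → take DB $30,442. Book value $164,387.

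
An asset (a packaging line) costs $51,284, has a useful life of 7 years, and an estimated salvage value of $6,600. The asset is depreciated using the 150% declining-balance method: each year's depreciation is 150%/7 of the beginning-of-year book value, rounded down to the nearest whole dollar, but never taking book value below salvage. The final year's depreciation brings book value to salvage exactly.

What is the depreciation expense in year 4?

$5,330

Depreciable base = $51,284 − $6,600 = $44,684.
Year 1: ⌊$51,284 × 150%/7⌋ = $10,989. Book value $40,295.
Year 2: ⌊$40,295 × 150%/7⌋ = $8,634. Book value $31,661.
Year 3: ⌊$31,661 × 150%/7⌋ = $6,784. Book value $24,877.
Year 4: ⌊$24,877 × 150%/7⌋ = $5,330. Book value $19,547.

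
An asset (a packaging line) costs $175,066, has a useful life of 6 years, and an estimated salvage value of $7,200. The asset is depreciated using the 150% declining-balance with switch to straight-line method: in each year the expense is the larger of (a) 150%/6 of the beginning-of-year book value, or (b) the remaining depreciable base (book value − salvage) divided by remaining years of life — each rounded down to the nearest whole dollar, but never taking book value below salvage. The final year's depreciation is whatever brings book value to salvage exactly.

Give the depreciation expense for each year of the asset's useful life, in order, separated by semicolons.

$43,766; $32,825; $24,618; $22,219; $22,219; $22,219

Depreciable base = $175,066 − $7,200 = $167,866.
Year 1: DB = ⌊$175,066 × 150%/6⌋ = $43,766; SL = ⌊$167,866/6⌋ = $27,977 → take DB $43,766. Book value $131,300.
Year 2: DB = ⌊$131,300 × 150%/6⌋ = $32,825; SL = ⌊$124,100/5⌋ = $24,820 → take DB $32,825. Book value $98,475.
Year 3: DB = ⌊$98,475 × 150%/6⌋ = $24,618; SL = ⌊$91,275/4⌋ = $22,818 → take DB $24,618. Book value $73,857.
Year 4: DB = ⌊$73,857 × 150%/6⌋ = $18,464; SL = ⌊$66,657/3⌋ = $22,219 → take SL $22,219. Book value $51,638.
Year 5: DB = ⌊$51,638 × 150%/6⌋ = $12,909; SL = ⌊$44,438/2⌋ = $22,219 → take SL $22,219. Book value $29,419.
Year 6 (final): $29,419 − $7,200 = $22,219. Book value $7,200.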